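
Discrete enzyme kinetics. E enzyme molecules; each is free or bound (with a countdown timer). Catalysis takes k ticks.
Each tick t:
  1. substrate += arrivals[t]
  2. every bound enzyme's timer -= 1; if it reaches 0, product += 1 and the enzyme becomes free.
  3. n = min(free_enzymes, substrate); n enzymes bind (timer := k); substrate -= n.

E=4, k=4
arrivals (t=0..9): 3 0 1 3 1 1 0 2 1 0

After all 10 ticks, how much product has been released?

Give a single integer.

t=0: arr=3 -> substrate=0 bound=3 product=0
t=1: arr=0 -> substrate=0 bound=3 product=0
t=2: arr=1 -> substrate=0 bound=4 product=0
t=3: arr=3 -> substrate=3 bound=4 product=0
t=4: arr=1 -> substrate=1 bound=4 product=3
t=5: arr=1 -> substrate=2 bound=4 product=3
t=6: arr=0 -> substrate=1 bound=4 product=4
t=7: arr=2 -> substrate=3 bound=4 product=4
t=8: arr=1 -> substrate=1 bound=4 product=7
t=9: arr=0 -> substrate=1 bound=4 product=7

Answer: 7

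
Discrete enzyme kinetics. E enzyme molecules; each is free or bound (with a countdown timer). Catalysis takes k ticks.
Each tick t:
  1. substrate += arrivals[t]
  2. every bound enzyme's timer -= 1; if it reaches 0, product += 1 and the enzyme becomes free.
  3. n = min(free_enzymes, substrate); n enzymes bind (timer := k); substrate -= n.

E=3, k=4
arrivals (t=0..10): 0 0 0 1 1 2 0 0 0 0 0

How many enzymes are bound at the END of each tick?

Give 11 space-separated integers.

Answer: 0 0 0 1 2 3 3 3 2 1 1

Derivation:
t=0: arr=0 -> substrate=0 bound=0 product=0
t=1: arr=0 -> substrate=0 bound=0 product=0
t=2: arr=0 -> substrate=0 bound=0 product=0
t=3: arr=1 -> substrate=0 bound=1 product=0
t=4: arr=1 -> substrate=0 bound=2 product=0
t=5: arr=2 -> substrate=1 bound=3 product=0
t=6: arr=0 -> substrate=1 bound=3 product=0
t=7: arr=0 -> substrate=0 bound=3 product=1
t=8: arr=0 -> substrate=0 bound=2 product=2
t=9: arr=0 -> substrate=0 bound=1 product=3
t=10: arr=0 -> substrate=0 bound=1 product=3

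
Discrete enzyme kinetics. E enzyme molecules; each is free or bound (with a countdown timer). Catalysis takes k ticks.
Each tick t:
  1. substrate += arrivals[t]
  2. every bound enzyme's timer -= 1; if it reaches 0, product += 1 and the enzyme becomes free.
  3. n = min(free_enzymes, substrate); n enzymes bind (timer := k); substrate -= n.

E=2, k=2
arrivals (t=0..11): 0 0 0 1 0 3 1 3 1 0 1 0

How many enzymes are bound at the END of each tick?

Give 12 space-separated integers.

Answer: 0 0 0 1 1 2 2 2 2 2 2 2

Derivation:
t=0: arr=0 -> substrate=0 bound=0 product=0
t=1: arr=0 -> substrate=0 bound=0 product=0
t=2: arr=0 -> substrate=0 bound=0 product=0
t=3: arr=1 -> substrate=0 bound=1 product=0
t=4: arr=0 -> substrate=0 bound=1 product=0
t=5: arr=3 -> substrate=1 bound=2 product=1
t=6: arr=1 -> substrate=2 bound=2 product=1
t=7: arr=3 -> substrate=3 bound=2 product=3
t=8: arr=1 -> substrate=4 bound=2 product=3
t=9: arr=0 -> substrate=2 bound=2 product=5
t=10: arr=1 -> substrate=3 bound=2 product=5
t=11: arr=0 -> substrate=1 bound=2 product=7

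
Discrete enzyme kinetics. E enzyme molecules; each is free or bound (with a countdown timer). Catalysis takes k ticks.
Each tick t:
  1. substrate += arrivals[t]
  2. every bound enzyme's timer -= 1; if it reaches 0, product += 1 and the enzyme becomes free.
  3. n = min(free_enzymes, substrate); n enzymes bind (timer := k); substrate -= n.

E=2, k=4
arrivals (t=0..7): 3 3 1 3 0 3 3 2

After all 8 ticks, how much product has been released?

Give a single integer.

Answer: 2

Derivation:
t=0: arr=3 -> substrate=1 bound=2 product=0
t=1: arr=3 -> substrate=4 bound=2 product=0
t=2: arr=1 -> substrate=5 bound=2 product=0
t=3: arr=3 -> substrate=8 bound=2 product=0
t=4: arr=0 -> substrate=6 bound=2 product=2
t=5: arr=3 -> substrate=9 bound=2 product=2
t=6: arr=3 -> substrate=12 bound=2 product=2
t=7: arr=2 -> substrate=14 bound=2 product=2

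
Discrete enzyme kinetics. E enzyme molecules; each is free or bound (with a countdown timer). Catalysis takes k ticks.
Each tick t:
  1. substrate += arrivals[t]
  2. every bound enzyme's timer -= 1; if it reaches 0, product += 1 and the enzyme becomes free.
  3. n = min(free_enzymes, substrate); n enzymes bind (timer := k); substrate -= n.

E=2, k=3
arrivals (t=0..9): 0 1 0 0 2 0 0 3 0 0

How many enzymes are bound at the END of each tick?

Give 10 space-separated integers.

Answer: 0 1 1 1 2 2 2 2 2 2

Derivation:
t=0: arr=0 -> substrate=0 bound=0 product=0
t=1: arr=1 -> substrate=0 bound=1 product=0
t=2: arr=0 -> substrate=0 bound=1 product=0
t=3: arr=0 -> substrate=0 bound=1 product=0
t=4: arr=2 -> substrate=0 bound=2 product=1
t=5: arr=0 -> substrate=0 bound=2 product=1
t=6: arr=0 -> substrate=0 bound=2 product=1
t=7: arr=3 -> substrate=1 bound=2 product=3
t=8: arr=0 -> substrate=1 bound=2 product=3
t=9: arr=0 -> substrate=1 bound=2 product=3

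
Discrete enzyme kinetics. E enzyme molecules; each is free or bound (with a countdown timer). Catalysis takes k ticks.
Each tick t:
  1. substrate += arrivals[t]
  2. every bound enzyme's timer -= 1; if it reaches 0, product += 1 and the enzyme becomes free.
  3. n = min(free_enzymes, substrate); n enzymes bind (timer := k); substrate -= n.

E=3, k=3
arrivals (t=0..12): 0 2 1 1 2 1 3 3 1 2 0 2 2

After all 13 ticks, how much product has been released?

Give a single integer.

Answer: 9

Derivation:
t=0: arr=0 -> substrate=0 bound=0 product=0
t=1: arr=2 -> substrate=0 bound=2 product=0
t=2: arr=1 -> substrate=0 bound=3 product=0
t=3: arr=1 -> substrate=1 bound=3 product=0
t=4: arr=2 -> substrate=1 bound=3 product=2
t=5: arr=1 -> substrate=1 bound=3 product=3
t=6: arr=3 -> substrate=4 bound=3 product=3
t=7: arr=3 -> substrate=5 bound=3 product=5
t=8: arr=1 -> substrate=5 bound=3 product=6
t=9: arr=2 -> substrate=7 bound=3 product=6
t=10: arr=0 -> substrate=5 bound=3 product=8
t=11: arr=2 -> substrate=6 bound=3 product=9
t=12: arr=2 -> substrate=8 bound=3 product=9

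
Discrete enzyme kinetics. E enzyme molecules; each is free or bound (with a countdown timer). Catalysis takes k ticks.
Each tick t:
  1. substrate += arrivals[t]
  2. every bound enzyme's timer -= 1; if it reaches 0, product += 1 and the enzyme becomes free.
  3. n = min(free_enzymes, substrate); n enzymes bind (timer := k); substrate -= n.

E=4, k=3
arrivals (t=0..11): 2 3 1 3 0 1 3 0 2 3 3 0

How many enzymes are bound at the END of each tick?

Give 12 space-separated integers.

t=0: arr=2 -> substrate=0 bound=2 product=0
t=1: arr=3 -> substrate=1 bound=4 product=0
t=2: arr=1 -> substrate=2 bound=4 product=0
t=3: arr=3 -> substrate=3 bound=4 product=2
t=4: arr=0 -> substrate=1 bound=4 product=4
t=5: arr=1 -> substrate=2 bound=4 product=4
t=6: arr=3 -> substrate=3 bound=4 product=6
t=7: arr=0 -> substrate=1 bound=4 product=8
t=8: arr=2 -> substrate=3 bound=4 product=8
t=9: arr=3 -> substrate=4 bound=4 product=10
t=10: arr=3 -> substrate=5 bound=4 product=12
t=11: arr=0 -> substrate=5 bound=4 product=12

Answer: 2 4 4 4 4 4 4 4 4 4 4 4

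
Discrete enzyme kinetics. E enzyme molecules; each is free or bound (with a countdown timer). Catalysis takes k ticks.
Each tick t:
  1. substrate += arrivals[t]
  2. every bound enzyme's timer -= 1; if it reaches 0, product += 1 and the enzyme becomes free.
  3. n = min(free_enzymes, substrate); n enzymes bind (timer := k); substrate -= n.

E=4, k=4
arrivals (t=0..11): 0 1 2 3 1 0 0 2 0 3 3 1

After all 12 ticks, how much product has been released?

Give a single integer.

Answer: 8

Derivation:
t=0: arr=0 -> substrate=0 bound=0 product=0
t=1: arr=1 -> substrate=0 bound=1 product=0
t=2: arr=2 -> substrate=0 bound=3 product=0
t=3: arr=3 -> substrate=2 bound=4 product=0
t=4: arr=1 -> substrate=3 bound=4 product=0
t=5: arr=0 -> substrate=2 bound=4 product=1
t=6: arr=0 -> substrate=0 bound=4 product=3
t=7: arr=2 -> substrate=1 bound=4 product=4
t=8: arr=0 -> substrate=1 bound=4 product=4
t=9: arr=3 -> substrate=3 bound=4 product=5
t=10: arr=3 -> substrate=4 bound=4 product=7
t=11: arr=1 -> substrate=4 bound=4 product=8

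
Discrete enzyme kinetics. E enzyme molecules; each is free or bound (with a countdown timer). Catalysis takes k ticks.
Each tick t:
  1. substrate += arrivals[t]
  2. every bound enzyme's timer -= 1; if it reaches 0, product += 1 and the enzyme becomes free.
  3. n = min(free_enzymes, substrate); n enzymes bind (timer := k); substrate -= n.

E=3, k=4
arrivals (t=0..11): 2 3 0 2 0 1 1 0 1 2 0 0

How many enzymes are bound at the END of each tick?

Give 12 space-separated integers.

Answer: 2 3 3 3 3 3 3 3 3 3 3 3

Derivation:
t=0: arr=2 -> substrate=0 bound=2 product=0
t=1: arr=3 -> substrate=2 bound=3 product=0
t=2: arr=0 -> substrate=2 bound=3 product=0
t=3: arr=2 -> substrate=4 bound=3 product=0
t=4: arr=0 -> substrate=2 bound=3 product=2
t=5: arr=1 -> substrate=2 bound=3 product=3
t=6: arr=1 -> substrate=3 bound=3 product=3
t=7: arr=0 -> substrate=3 bound=3 product=3
t=8: arr=1 -> substrate=2 bound=3 product=5
t=9: arr=2 -> substrate=3 bound=3 product=6
t=10: arr=0 -> substrate=3 bound=3 product=6
t=11: arr=0 -> substrate=3 bound=3 product=6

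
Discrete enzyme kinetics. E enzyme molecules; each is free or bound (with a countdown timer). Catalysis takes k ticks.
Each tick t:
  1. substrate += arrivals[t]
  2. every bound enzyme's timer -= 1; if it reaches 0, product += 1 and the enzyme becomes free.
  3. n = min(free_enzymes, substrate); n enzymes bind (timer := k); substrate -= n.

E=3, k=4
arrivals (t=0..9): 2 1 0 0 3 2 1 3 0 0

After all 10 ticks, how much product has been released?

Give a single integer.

t=0: arr=2 -> substrate=0 bound=2 product=0
t=1: arr=1 -> substrate=0 bound=3 product=0
t=2: arr=0 -> substrate=0 bound=3 product=0
t=3: arr=0 -> substrate=0 bound=3 product=0
t=4: arr=3 -> substrate=1 bound=3 product=2
t=5: arr=2 -> substrate=2 bound=3 product=3
t=6: arr=1 -> substrate=3 bound=3 product=3
t=7: arr=3 -> substrate=6 bound=3 product=3
t=8: arr=0 -> substrate=4 bound=3 product=5
t=9: arr=0 -> substrate=3 bound=3 product=6

Answer: 6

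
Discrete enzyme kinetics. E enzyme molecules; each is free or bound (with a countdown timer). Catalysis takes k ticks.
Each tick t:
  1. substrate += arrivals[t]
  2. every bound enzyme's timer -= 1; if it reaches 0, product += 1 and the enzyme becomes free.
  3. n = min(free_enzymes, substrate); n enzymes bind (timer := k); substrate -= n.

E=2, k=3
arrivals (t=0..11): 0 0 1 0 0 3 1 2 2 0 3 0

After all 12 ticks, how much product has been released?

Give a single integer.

Answer: 5

Derivation:
t=0: arr=0 -> substrate=0 bound=0 product=0
t=1: arr=0 -> substrate=0 bound=0 product=0
t=2: arr=1 -> substrate=0 bound=1 product=0
t=3: arr=0 -> substrate=0 bound=1 product=0
t=4: arr=0 -> substrate=0 bound=1 product=0
t=5: arr=3 -> substrate=1 bound=2 product=1
t=6: arr=1 -> substrate=2 bound=2 product=1
t=7: arr=2 -> substrate=4 bound=2 product=1
t=8: arr=2 -> substrate=4 bound=2 product=3
t=9: arr=0 -> substrate=4 bound=2 product=3
t=10: arr=3 -> substrate=7 bound=2 product=3
t=11: arr=0 -> substrate=5 bound=2 product=5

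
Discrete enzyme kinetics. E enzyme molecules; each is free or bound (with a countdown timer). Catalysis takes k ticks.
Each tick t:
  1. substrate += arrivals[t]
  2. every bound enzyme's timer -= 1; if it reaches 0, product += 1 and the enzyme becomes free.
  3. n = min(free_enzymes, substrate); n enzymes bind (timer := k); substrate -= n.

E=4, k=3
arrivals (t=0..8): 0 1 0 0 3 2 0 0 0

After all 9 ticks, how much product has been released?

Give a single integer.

t=0: arr=0 -> substrate=0 bound=0 product=0
t=1: arr=1 -> substrate=0 bound=1 product=0
t=2: arr=0 -> substrate=0 bound=1 product=0
t=3: arr=0 -> substrate=0 bound=1 product=0
t=4: arr=3 -> substrate=0 bound=3 product=1
t=5: arr=2 -> substrate=1 bound=4 product=1
t=6: arr=0 -> substrate=1 bound=4 product=1
t=7: arr=0 -> substrate=0 bound=2 product=4
t=8: arr=0 -> substrate=0 bound=1 product=5

Answer: 5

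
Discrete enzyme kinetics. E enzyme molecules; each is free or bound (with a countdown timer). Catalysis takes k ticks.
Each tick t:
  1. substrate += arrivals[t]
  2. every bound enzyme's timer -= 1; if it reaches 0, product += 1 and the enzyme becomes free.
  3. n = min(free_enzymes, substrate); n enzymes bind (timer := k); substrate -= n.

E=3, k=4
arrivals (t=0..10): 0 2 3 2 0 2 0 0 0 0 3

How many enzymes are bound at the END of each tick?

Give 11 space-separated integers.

Answer: 0 2 3 3 3 3 3 3 3 3 3

Derivation:
t=0: arr=0 -> substrate=0 bound=0 product=0
t=1: arr=2 -> substrate=0 bound=2 product=0
t=2: arr=3 -> substrate=2 bound=3 product=0
t=3: arr=2 -> substrate=4 bound=3 product=0
t=4: arr=0 -> substrate=4 bound=3 product=0
t=5: arr=2 -> substrate=4 bound=3 product=2
t=6: arr=0 -> substrate=3 bound=3 product=3
t=7: arr=0 -> substrate=3 bound=3 product=3
t=8: arr=0 -> substrate=3 bound=3 product=3
t=9: arr=0 -> substrate=1 bound=3 product=5
t=10: arr=3 -> substrate=3 bound=3 product=6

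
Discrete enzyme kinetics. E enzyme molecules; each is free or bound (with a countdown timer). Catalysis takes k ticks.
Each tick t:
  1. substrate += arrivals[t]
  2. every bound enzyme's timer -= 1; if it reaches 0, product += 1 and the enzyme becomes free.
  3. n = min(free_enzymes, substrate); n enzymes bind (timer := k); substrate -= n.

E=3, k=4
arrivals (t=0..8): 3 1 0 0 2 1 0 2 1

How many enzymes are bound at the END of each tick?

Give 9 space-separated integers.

Answer: 3 3 3 3 3 3 3 3 3

Derivation:
t=0: arr=3 -> substrate=0 bound=3 product=0
t=1: arr=1 -> substrate=1 bound=3 product=0
t=2: arr=0 -> substrate=1 bound=3 product=0
t=3: arr=0 -> substrate=1 bound=3 product=0
t=4: arr=2 -> substrate=0 bound=3 product=3
t=5: arr=1 -> substrate=1 bound=3 product=3
t=6: arr=0 -> substrate=1 bound=3 product=3
t=7: arr=2 -> substrate=3 bound=3 product=3
t=8: arr=1 -> substrate=1 bound=3 product=6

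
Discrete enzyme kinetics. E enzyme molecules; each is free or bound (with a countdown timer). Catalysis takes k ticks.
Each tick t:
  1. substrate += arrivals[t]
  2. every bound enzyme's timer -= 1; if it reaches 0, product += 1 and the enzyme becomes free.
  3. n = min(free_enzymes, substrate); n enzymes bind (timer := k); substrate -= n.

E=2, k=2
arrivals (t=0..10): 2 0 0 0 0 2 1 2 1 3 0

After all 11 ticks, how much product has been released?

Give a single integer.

Answer: 6

Derivation:
t=0: arr=2 -> substrate=0 bound=2 product=0
t=1: arr=0 -> substrate=0 bound=2 product=0
t=2: arr=0 -> substrate=0 bound=0 product=2
t=3: arr=0 -> substrate=0 bound=0 product=2
t=4: arr=0 -> substrate=0 bound=0 product=2
t=5: arr=2 -> substrate=0 bound=2 product=2
t=6: arr=1 -> substrate=1 bound=2 product=2
t=7: arr=2 -> substrate=1 bound=2 product=4
t=8: arr=1 -> substrate=2 bound=2 product=4
t=9: arr=3 -> substrate=3 bound=2 product=6
t=10: arr=0 -> substrate=3 bound=2 product=6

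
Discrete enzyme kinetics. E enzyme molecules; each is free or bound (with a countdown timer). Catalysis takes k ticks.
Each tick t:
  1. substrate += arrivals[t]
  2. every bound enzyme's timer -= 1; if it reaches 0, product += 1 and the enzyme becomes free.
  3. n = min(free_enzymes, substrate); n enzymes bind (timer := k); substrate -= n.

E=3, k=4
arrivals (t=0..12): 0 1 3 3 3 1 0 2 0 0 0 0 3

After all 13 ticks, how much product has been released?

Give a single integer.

Answer: 6

Derivation:
t=0: arr=0 -> substrate=0 bound=0 product=0
t=1: arr=1 -> substrate=0 bound=1 product=0
t=2: arr=3 -> substrate=1 bound=3 product=0
t=3: arr=3 -> substrate=4 bound=3 product=0
t=4: arr=3 -> substrate=7 bound=3 product=0
t=5: arr=1 -> substrate=7 bound=3 product=1
t=6: arr=0 -> substrate=5 bound=3 product=3
t=7: arr=2 -> substrate=7 bound=3 product=3
t=8: arr=0 -> substrate=7 bound=3 product=3
t=9: arr=0 -> substrate=6 bound=3 product=4
t=10: arr=0 -> substrate=4 bound=3 product=6
t=11: arr=0 -> substrate=4 bound=3 product=6
t=12: arr=3 -> substrate=7 bound=3 product=6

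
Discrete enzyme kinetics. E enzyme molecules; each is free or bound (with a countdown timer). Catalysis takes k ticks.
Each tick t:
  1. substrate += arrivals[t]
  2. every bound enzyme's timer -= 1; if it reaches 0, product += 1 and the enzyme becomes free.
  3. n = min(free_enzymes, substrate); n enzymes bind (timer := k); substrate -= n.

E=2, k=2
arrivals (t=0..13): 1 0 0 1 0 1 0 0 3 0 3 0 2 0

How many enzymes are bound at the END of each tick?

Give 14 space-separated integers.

t=0: arr=1 -> substrate=0 bound=1 product=0
t=1: arr=0 -> substrate=0 bound=1 product=0
t=2: arr=0 -> substrate=0 bound=0 product=1
t=3: arr=1 -> substrate=0 bound=1 product=1
t=4: arr=0 -> substrate=0 bound=1 product=1
t=5: arr=1 -> substrate=0 bound=1 product=2
t=6: arr=0 -> substrate=0 bound=1 product=2
t=7: arr=0 -> substrate=0 bound=0 product=3
t=8: arr=3 -> substrate=1 bound=2 product=3
t=9: arr=0 -> substrate=1 bound=2 product=3
t=10: arr=3 -> substrate=2 bound=2 product=5
t=11: arr=0 -> substrate=2 bound=2 product=5
t=12: arr=2 -> substrate=2 bound=2 product=7
t=13: arr=0 -> substrate=2 bound=2 product=7

Answer: 1 1 0 1 1 1 1 0 2 2 2 2 2 2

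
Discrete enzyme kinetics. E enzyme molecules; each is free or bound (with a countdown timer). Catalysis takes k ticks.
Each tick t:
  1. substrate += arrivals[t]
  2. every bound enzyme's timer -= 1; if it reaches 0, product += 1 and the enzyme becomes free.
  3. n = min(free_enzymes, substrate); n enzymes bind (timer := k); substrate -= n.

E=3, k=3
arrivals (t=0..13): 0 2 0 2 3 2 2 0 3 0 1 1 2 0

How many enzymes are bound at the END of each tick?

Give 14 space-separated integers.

t=0: arr=0 -> substrate=0 bound=0 product=0
t=1: arr=2 -> substrate=0 bound=2 product=0
t=2: arr=0 -> substrate=0 bound=2 product=0
t=3: arr=2 -> substrate=1 bound=3 product=0
t=4: arr=3 -> substrate=2 bound=3 product=2
t=5: arr=2 -> substrate=4 bound=3 product=2
t=6: arr=2 -> substrate=5 bound=3 product=3
t=7: arr=0 -> substrate=3 bound=3 product=5
t=8: arr=3 -> substrate=6 bound=3 product=5
t=9: arr=0 -> substrate=5 bound=3 product=6
t=10: arr=1 -> substrate=4 bound=3 product=8
t=11: arr=1 -> substrate=5 bound=3 product=8
t=12: arr=2 -> substrate=6 bound=3 product=9
t=13: arr=0 -> substrate=4 bound=3 product=11

Answer: 0 2 2 3 3 3 3 3 3 3 3 3 3 3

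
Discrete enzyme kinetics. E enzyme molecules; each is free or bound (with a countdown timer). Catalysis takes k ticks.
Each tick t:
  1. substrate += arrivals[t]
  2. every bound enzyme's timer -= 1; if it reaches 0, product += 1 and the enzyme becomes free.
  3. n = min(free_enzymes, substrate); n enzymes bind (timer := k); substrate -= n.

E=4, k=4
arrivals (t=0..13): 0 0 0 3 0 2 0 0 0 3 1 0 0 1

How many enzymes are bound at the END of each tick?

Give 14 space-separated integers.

Answer: 0 0 0 3 3 4 4 2 2 4 4 4 4 2

Derivation:
t=0: arr=0 -> substrate=0 bound=0 product=0
t=1: arr=0 -> substrate=0 bound=0 product=0
t=2: arr=0 -> substrate=0 bound=0 product=0
t=3: arr=3 -> substrate=0 bound=3 product=0
t=4: arr=0 -> substrate=0 bound=3 product=0
t=5: arr=2 -> substrate=1 bound=4 product=0
t=6: arr=0 -> substrate=1 bound=4 product=0
t=7: arr=0 -> substrate=0 bound=2 product=3
t=8: arr=0 -> substrate=0 bound=2 product=3
t=9: arr=3 -> substrate=0 bound=4 product=4
t=10: arr=1 -> substrate=1 bound=4 product=4
t=11: arr=0 -> substrate=0 bound=4 product=5
t=12: arr=0 -> substrate=0 bound=4 product=5
t=13: arr=1 -> substrate=0 bound=2 product=8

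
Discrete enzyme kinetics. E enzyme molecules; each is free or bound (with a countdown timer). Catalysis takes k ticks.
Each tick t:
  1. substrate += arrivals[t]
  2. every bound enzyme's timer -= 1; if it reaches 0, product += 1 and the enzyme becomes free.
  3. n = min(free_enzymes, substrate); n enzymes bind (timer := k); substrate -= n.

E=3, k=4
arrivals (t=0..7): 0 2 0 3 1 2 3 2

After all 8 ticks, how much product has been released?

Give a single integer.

Answer: 3

Derivation:
t=0: arr=0 -> substrate=0 bound=0 product=0
t=1: arr=2 -> substrate=0 bound=2 product=0
t=2: arr=0 -> substrate=0 bound=2 product=0
t=3: arr=3 -> substrate=2 bound=3 product=0
t=4: arr=1 -> substrate=3 bound=3 product=0
t=5: arr=2 -> substrate=3 bound=3 product=2
t=6: arr=3 -> substrate=6 bound=3 product=2
t=7: arr=2 -> substrate=7 bound=3 product=3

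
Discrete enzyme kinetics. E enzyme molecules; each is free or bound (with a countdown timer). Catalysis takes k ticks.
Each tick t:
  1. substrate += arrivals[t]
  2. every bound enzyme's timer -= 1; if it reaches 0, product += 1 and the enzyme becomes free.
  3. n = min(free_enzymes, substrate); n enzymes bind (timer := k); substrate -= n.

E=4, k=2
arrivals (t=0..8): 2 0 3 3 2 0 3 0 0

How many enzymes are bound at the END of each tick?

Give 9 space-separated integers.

t=0: arr=2 -> substrate=0 bound=2 product=0
t=1: arr=0 -> substrate=0 bound=2 product=0
t=2: arr=3 -> substrate=0 bound=3 product=2
t=3: arr=3 -> substrate=2 bound=4 product=2
t=4: arr=2 -> substrate=1 bound=4 product=5
t=5: arr=0 -> substrate=0 bound=4 product=6
t=6: arr=3 -> substrate=0 bound=4 product=9
t=7: arr=0 -> substrate=0 bound=3 product=10
t=8: arr=0 -> substrate=0 bound=0 product=13

Answer: 2 2 3 4 4 4 4 3 0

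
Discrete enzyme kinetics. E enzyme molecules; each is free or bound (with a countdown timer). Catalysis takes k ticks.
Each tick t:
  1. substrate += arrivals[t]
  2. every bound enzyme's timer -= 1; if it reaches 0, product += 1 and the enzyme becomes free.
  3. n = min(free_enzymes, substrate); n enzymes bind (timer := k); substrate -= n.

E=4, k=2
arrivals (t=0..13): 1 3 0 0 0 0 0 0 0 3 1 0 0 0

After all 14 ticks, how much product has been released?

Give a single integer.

t=0: arr=1 -> substrate=0 bound=1 product=0
t=1: arr=3 -> substrate=0 bound=4 product=0
t=2: arr=0 -> substrate=0 bound=3 product=1
t=3: arr=0 -> substrate=0 bound=0 product=4
t=4: arr=0 -> substrate=0 bound=0 product=4
t=5: arr=0 -> substrate=0 bound=0 product=4
t=6: arr=0 -> substrate=0 bound=0 product=4
t=7: arr=0 -> substrate=0 bound=0 product=4
t=8: arr=0 -> substrate=0 bound=0 product=4
t=9: arr=3 -> substrate=0 bound=3 product=4
t=10: arr=1 -> substrate=0 bound=4 product=4
t=11: arr=0 -> substrate=0 bound=1 product=7
t=12: arr=0 -> substrate=0 bound=0 product=8
t=13: arr=0 -> substrate=0 bound=0 product=8

Answer: 8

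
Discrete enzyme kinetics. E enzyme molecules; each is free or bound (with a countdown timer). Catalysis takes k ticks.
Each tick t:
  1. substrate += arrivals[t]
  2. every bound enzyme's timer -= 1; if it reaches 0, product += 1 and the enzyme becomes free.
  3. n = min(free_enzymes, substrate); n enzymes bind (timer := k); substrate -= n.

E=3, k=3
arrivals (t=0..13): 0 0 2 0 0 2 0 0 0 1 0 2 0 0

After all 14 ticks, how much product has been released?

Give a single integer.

Answer: 5

Derivation:
t=0: arr=0 -> substrate=0 bound=0 product=0
t=1: arr=0 -> substrate=0 bound=0 product=0
t=2: arr=2 -> substrate=0 bound=2 product=0
t=3: arr=0 -> substrate=0 bound=2 product=0
t=4: arr=0 -> substrate=0 bound=2 product=0
t=5: arr=2 -> substrate=0 bound=2 product=2
t=6: arr=0 -> substrate=0 bound=2 product=2
t=7: arr=0 -> substrate=0 bound=2 product=2
t=8: arr=0 -> substrate=0 bound=0 product=4
t=9: arr=1 -> substrate=0 bound=1 product=4
t=10: arr=0 -> substrate=0 bound=1 product=4
t=11: arr=2 -> substrate=0 bound=3 product=4
t=12: arr=0 -> substrate=0 bound=2 product=5
t=13: arr=0 -> substrate=0 bound=2 product=5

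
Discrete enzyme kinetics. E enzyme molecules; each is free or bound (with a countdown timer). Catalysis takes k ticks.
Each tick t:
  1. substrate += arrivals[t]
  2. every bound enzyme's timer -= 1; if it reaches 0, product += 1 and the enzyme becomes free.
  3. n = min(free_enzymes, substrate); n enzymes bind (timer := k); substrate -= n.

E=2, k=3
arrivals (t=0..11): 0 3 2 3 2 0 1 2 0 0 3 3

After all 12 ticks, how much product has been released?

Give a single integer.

t=0: arr=0 -> substrate=0 bound=0 product=0
t=1: arr=3 -> substrate=1 bound=2 product=0
t=2: arr=2 -> substrate=3 bound=2 product=0
t=3: arr=3 -> substrate=6 bound=2 product=0
t=4: arr=2 -> substrate=6 bound=2 product=2
t=5: arr=0 -> substrate=6 bound=2 product=2
t=6: arr=1 -> substrate=7 bound=2 product=2
t=7: arr=2 -> substrate=7 bound=2 product=4
t=8: arr=0 -> substrate=7 bound=2 product=4
t=9: arr=0 -> substrate=7 bound=2 product=4
t=10: arr=3 -> substrate=8 bound=2 product=6
t=11: arr=3 -> substrate=11 bound=2 product=6

Answer: 6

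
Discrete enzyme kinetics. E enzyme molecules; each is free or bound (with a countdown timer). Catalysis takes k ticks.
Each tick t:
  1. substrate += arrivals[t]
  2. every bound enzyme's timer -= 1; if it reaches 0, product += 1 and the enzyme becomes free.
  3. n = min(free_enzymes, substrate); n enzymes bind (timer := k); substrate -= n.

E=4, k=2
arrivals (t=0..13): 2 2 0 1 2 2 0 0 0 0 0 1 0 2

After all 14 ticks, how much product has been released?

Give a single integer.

t=0: arr=2 -> substrate=0 bound=2 product=0
t=1: arr=2 -> substrate=0 bound=4 product=0
t=2: arr=0 -> substrate=0 bound=2 product=2
t=3: arr=1 -> substrate=0 bound=1 product=4
t=4: arr=2 -> substrate=0 bound=3 product=4
t=5: arr=2 -> substrate=0 bound=4 product=5
t=6: arr=0 -> substrate=0 bound=2 product=7
t=7: arr=0 -> substrate=0 bound=0 product=9
t=8: arr=0 -> substrate=0 bound=0 product=9
t=9: arr=0 -> substrate=0 bound=0 product=9
t=10: arr=0 -> substrate=0 bound=0 product=9
t=11: arr=1 -> substrate=0 bound=1 product=9
t=12: arr=0 -> substrate=0 bound=1 product=9
t=13: arr=2 -> substrate=0 bound=2 product=10

Answer: 10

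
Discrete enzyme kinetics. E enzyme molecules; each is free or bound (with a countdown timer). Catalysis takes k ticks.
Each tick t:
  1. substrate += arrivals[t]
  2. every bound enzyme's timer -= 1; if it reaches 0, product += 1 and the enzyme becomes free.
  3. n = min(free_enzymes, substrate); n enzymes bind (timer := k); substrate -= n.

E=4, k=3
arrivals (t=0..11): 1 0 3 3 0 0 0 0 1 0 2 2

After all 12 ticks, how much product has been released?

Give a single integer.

t=0: arr=1 -> substrate=0 bound=1 product=0
t=1: arr=0 -> substrate=0 bound=1 product=0
t=2: arr=3 -> substrate=0 bound=4 product=0
t=3: arr=3 -> substrate=2 bound=4 product=1
t=4: arr=0 -> substrate=2 bound=4 product=1
t=5: arr=0 -> substrate=0 bound=3 product=4
t=6: arr=0 -> substrate=0 bound=2 product=5
t=7: arr=0 -> substrate=0 bound=2 product=5
t=8: arr=1 -> substrate=0 bound=1 product=7
t=9: arr=0 -> substrate=0 bound=1 product=7
t=10: arr=2 -> substrate=0 bound=3 product=7
t=11: arr=2 -> substrate=0 bound=4 product=8

Answer: 8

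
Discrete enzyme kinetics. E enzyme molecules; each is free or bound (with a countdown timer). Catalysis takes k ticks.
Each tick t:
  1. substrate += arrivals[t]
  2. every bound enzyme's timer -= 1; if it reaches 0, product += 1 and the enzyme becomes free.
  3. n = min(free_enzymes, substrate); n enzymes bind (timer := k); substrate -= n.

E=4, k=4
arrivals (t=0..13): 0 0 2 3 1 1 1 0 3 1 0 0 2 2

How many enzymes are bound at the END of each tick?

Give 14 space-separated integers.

t=0: arr=0 -> substrate=0 bound=0 product=0
t=1: arr=0 -> substrate=0 bound=0 product=0
t=2: arr=2 -> substrate=0 bound=2 product=0
t=3: arr=3 -> substrate=1 bound=4 product=0
t=4: arr=1 -> substrate=2 bound=4 product=0
t=5: arr=1 -> substrate=3 bound=4 product=0
t=6: arr=1 -> substrate=2 bound=4 product=2
t=7: arr=0 -> substrate=0 bound=4 product=4
t=8: arr=3 -> substrate=3 bound=4 product=4
t=9: arr=1 -> substrate=4 bound=4 product=4
t=10: arr=0 -> substrate=2 bound=4 product=6
t=11: arr=0 -> substrate=0 bound=4 product=8
t=12: arr=2 -> substrate=2 bound=4 product=8
t=13: arr=2 -> substrate=4 bound=4 product=8

Answer: 0 0 2 4 4 4 4 4 4 4 4 4 4 4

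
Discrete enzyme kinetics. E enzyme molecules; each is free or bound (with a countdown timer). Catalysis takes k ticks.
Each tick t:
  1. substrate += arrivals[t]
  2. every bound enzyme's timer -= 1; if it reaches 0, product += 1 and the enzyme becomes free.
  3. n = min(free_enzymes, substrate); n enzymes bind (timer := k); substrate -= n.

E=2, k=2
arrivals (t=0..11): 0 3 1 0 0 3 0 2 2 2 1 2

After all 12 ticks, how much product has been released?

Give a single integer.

Answer: 10

Derivation:
t=0: arr=0 -> substrate=0 bound=0 product=0
t=1: arr=3 -> substrate=1 bound=2 product=0
t=2: arr=1 -> substrate=2 bound=2 product=0
t=3: arr=0 -> substrate=0 bound=2 product=2
t=4: arr=0 -> substrate=0 bound=2 product=2
t=5: arr=3 -> substrate=1 bound=2 product=4
t=6: arr=0 -> substrate=1 bound=2 product=4
t=7: arr=2 -> substrate=1 bound=2 product=6
t=8: arr=2 -> substrate=3 bound=2 product=6
t=9: arr=2 -> substrate=3 bound=2 product=8
t=10: arr=1 -> substrate=4 bound=2 product=8
t=11: arr=2 -> substrate=4 bound=2 product=10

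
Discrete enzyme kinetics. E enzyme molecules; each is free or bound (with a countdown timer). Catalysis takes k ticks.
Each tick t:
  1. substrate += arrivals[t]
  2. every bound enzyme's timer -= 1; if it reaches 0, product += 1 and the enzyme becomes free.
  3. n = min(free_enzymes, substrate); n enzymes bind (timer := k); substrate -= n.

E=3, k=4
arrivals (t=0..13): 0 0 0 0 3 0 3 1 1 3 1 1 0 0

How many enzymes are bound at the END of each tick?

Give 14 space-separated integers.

Answer: 0 0 0 0 3 3 3 3 3 3 3 3 3 3

Derivation:
t=0: arr=0 -> substrate=0 bound=0 product=0
t=1: arr=0 -> substrate=0 bound=0 product=0
t=2: arr=0 -> substrate=0 bound=0 product=0
t=3: arr=0 -> substrate=0 bound=0 product=0
t=4: arr=3 -> substrate=0 bound=3 product=0
t=5: arr=0 -> substrate=0 bound=3 product=0
t=6: arr=3 -> substrate=3 bound=3 product=0
t=7: arr=1 -> substrate=4 bound=3 product=0
t=8: arr=1 -> substrate=2 bound=3 product=3
t=9: arr=3 -> substrate=5 bound=3 product=3
t=10: arr=1 -> substrate=6 bound=3 product=3
t=11: arr=1 -> substrate=7 bound=3 product=3
t=12: arr=0 -> substrate=4 bound=3 product=6
t=13: arr=0 -> substrate=4 bound=3 product=6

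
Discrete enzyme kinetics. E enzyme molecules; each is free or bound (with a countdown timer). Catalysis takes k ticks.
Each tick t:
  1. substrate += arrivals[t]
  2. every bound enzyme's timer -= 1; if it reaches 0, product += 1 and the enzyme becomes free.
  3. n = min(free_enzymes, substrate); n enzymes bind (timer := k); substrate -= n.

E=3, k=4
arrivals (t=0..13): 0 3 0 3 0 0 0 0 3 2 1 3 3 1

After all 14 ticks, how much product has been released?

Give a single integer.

t=0: arr=0 -> substrate=0 bound=0 product=0
t=1: arr=3 -> substrate=0 bound=3 product=0
t=2: arr=0 -> substrate=0 bound=3 product=0
t=3: arr=3 -> substrate=3 bound=3 product=0
t=4: arr=0 -> substrate=3 bound=3 product=0
t=5: arr=0 -> substrate=0 bound=3 product=3
t=6: arr=0 -> substrate=0 bound=3 product=3
t=7: arr=0 -> substrate=0 bound=3 product=3
t=8: arr=3 -> substrate=3 bound=3 product=3
t=9: arr=2 -> substrate=2 bound=3 product=6
t=10: arr=1 -> substrate=3 bound=3 product=6
t=11: arr=3 -> substrate=6 bound=3 product=6
t=12: arr=3 -> substrate=9 bound=3 product=6
t=13: arr=1 -> substrate=7 bound=3 product=9

Answer: 9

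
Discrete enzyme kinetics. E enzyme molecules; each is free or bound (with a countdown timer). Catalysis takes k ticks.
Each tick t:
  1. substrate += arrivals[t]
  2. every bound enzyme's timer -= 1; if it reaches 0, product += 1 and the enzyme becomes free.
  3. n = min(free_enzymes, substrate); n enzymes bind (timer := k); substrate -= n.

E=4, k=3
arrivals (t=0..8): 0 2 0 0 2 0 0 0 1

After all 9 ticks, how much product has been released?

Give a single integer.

Answer: 4

Derivation:
t=0: arr=0 -> substrate=0 bound=0 product=0
t=1: arr=2 -> substrate=0 bound=2 product=0
t=2: arr=0 -> substrate=0 bound=2 product=0
t=3: arr=0 -> substrate=0 bound=2 product=0
t=4: arr=2 -> substrate=0 bound=2 product=2
t=5: arr=0 -> substrate=0 bound=2 product=2
t=6: arr=0 -> substrate=0 bound=2 product=2
t=7: arr=0 -> substrate=0 bound=0 product=4
t=8: arr=1 -> substrate=0 bound=1 product=4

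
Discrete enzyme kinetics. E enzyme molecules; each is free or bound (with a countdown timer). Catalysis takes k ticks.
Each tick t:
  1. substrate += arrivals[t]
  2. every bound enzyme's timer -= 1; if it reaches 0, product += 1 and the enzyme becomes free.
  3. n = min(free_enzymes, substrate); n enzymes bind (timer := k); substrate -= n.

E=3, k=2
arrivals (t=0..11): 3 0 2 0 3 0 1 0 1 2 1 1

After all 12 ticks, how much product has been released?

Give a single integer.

t=0: arr=3 -> substrate=0 bound=3 product=0
t=1: arr=0 -> substrate=0 bound=3 product=0
t=2: arr=2 -> substrate=0 bound=2 product=3
t=3: arr=0 -> substrate=0 bound=2 product=3
t=4: arr=3 -> substrate=0 bound=3 product=5
t=5: arr=0 -> substrate=0 bound=3 product=5
t=6: arr=1 -> substrate=0 bound=1 product=8
t=7: arr=0 -> substrate=0 bound=1 product=8
t=8: arr=1 -> substrate=0 bound=1 product=9
t=9: arr=2 -> substrate=0 bound=3 product=9
t=10: arr=1 -> substrate=0 bound=3 product=10
t=11: arr=1 -> substrate=0 bound=2 product=12

Answer: 12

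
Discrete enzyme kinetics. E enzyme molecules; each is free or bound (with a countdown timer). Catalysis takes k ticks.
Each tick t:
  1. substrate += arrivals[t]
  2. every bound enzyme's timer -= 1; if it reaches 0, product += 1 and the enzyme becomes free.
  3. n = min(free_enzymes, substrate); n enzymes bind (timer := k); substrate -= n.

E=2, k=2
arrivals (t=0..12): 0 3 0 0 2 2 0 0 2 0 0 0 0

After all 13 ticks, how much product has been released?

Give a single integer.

t=0: arr=0 -> substrate=0 bound=0 product=0
t=1: arr=3 -> substrate=1 bound=2 product=0
t=2: arr=0 -> substrate=1 bound=2 product=0
t=3: arr=0 -> substrate=0 bound=1 product=2
t=4: arr=2 -> substrate=1 bound=2 product=2
t=5: arr=2 -> substrate=2 bound=2 product=3
t=6: arr=0 -> substrate=1 bound=2 product=4
t=7: arr=0 -> substrate=0 bound=2 product=5
t=8: arr=2 -> substrate=1 bound=2 product=6
t=9: arr=0 -> substrate=0 bound=2 product=7
t=10: arr=0 -> substrate=0 bound=1 product=8
t=11: arr=0 -> substrate=0 bound=0 product=9
t=12: arr=0 -> substrate=0 bound=0 product=9

Answer: 9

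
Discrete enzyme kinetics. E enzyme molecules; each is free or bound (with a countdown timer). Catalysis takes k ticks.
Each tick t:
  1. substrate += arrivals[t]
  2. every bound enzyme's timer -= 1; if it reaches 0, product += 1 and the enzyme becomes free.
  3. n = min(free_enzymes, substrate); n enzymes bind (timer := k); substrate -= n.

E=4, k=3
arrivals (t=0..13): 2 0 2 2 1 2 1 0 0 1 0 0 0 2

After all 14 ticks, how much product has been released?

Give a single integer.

t=0: arr=2 -> substrate=0 bound=2 product=0
t=1: arr=0 -> substrate=0 bound=2 product=0
t=2: arr=2 -> substrate=0 bound=4 product=0
t=3: arr=2 -> substrate=0 bound=4 product=2
t=4: arr=1 -> substrate=1 bound=4 product=2
t=5: arr=2 -> substrate=1 bound=4 product=4
t=6: arr=1 -> substrate=0 bound=4 product=6
t=7: arr=0 -> substrate=0 bound=4 product=6
t=8: arr=0 -> substrate=0 bound=2 product=8
t=9: arr=1 -> substrate=0 bound=1 product=10
t=10: arr=0 -> substrate=0 bound=1 product=10
t=11: arr=0 -> substrate=0 bound=1 product=10
t=12: arr=0 -> substrate=0 bound=0 product=11
t=13: arr=2 -> substrate=0 bound=2 product=11

Answer: 11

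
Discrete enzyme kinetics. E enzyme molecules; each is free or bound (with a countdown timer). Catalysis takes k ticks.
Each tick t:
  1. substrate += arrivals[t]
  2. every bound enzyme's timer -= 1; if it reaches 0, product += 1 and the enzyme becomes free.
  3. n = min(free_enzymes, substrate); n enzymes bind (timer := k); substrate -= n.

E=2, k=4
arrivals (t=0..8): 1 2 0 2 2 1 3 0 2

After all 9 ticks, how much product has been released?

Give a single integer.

t=0: arr=1 -> substrate=0 bound=1 product=0
t=1: arr=2 -> substrate=1 bound=2 product=0
t=2: arr=0 -> substrate=1 bound=2 product=0
t=3: arr=2 -> substrate=3 bound=2 product=0
t=4: arr=2 -> substrate=4 bound=2 product=1
t=5: arr=1 -> substrate=4 bound=2 product=2
t=6: arr=3 -> substrate=7 bound=2 product=2
t=7: arr=0 -> substrate=7 bound=2 product=2
t=8: arr=2 -> substrate=8 bound=2 product=3

Answer: 3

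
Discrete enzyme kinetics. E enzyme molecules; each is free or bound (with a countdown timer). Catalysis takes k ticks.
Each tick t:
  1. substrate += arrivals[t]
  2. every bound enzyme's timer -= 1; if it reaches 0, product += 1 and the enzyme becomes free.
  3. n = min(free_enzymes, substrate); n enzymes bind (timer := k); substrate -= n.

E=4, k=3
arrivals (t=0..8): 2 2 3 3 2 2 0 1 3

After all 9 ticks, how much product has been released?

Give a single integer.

t=0: arr=2 -> substrate=0 bound=2 product=0
t=1: arr=2 -> substrate=0 bound=4 product=0
t=2: arr=3 -> substrate=3 bound=4 product=0
t=3: arr=3 -> substrate=4 bound=4 product=2
t=4: arr=2 -> substrate=4 bound=4 product=4
t=5: arr=2 -> substrate=6 bound=4 product=4
t=6: arr=0 -> substrate=4 bound=4 product=6
t=7: arr=1 -> substrate=3 bound=4 product=8
t=8: arr=3 -> substrate=6 bound=4 product=8

Answer: 8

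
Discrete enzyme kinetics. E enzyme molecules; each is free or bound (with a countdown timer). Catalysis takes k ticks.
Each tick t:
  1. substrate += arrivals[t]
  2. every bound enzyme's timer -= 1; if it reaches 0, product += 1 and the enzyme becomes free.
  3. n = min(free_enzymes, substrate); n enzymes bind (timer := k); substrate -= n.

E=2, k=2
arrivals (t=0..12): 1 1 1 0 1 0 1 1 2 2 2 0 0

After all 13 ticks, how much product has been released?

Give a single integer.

Answer: 9

Derivation:
t=0: arr=1 -> substrate=0 bound=1 product=0
t=1: arr=1 -> substrate=0 bound=2 product=0
t=2: arr=1 -> substrate=0 bound=2 product=1
t=3: arr=0 -> substrate=0 bound=1 product=2
t=4: arr=1 -> substrate=0 bound=1 product=3
t=5: arr=0 -> substrate=0 bound=1 product=3
t=6: arr=1 -> substrate=0 bound=1 product=4
t=7: arr=1 -> substrate=0 bound=2 product=4
t=8: arr=2 -> substrate=1 bound=2 product=5
t=9: arr=2 -> substrate=2 bound=2 product=6
t=10: arr=2 -> substrate=3 bound=2 product=7
t=11: arr=0 -> substrate=2 bound=2 product=8
t=12: arr=0 -> substrate=1 bound=2 product=9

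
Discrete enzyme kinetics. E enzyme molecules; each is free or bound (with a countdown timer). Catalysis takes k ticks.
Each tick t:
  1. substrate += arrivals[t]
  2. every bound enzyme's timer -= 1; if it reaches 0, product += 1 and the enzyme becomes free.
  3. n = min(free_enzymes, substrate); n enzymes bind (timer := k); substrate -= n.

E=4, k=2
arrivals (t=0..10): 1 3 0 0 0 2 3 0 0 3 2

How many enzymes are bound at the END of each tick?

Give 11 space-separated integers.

Answer: 1 4 3 0 0 2 4 3 1 3 4

Derivation:
t=0: arr=1 -> substrate=0 bound=1 product=0
t=1: arr=3 -> substrate=0 bound=4 product=0
t=2: arr=0 -> substrate=0 bound=3 product=1
t=3: arr=0 -> substrate=0 bound=0 product=4
t=4: arr=0 -> substrate=0 bound=0 product=4
t=5: arr=2 -> substrate=0 bound=2 product=4
t=6: arr=3 -> substrate=1 bound=4 product=4
t=7: arr=0 -> substrate=0 bound=3 product=6
t=8: arr=0 -> substrate=0 bound=1 product=8
t=9: arr=3 -> substrate=0 bound=3 product=9
t=10: arr=2 -> substrate=1 bound=4 product=9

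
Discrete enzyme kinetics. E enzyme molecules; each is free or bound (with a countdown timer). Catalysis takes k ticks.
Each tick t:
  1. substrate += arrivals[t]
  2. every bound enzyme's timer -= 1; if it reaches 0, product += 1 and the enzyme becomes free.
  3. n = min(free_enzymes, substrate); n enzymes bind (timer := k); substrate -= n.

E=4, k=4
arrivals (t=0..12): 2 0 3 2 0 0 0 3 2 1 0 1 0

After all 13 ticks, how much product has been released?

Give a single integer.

t=0: arr=2 -> substrate=0 bound=2 product=0
t=1: arr=0 -> substrate=0 bound=2 product=0
t=2: arr=3 -> substrate=1 bound=4 product=0
t=3: arr=2 -> substrate=3 bound=4 product=0
t=4: arr=0 -> substrate=1 bound=4 product=2
t=5: arr=0 -> substrate=1 bound=4 product=2
t=6: arr=0 -> substrate=0 bound=3 product=4
t=7: arr=3 -> substrate=2 bound=4 product=4
t=8: arr=2 -> substrate=2 bound=4 product=6
t=9: arr=1 -> substrate=3 bound=4 product=6
t=10: arr=0 -> substrate=2 bound=4 product=7
t=11: arr=1 -> substrate=2 bound=4 product=8
t=12: arr=0 -> substrate=0 bound=4 product=10

Answer: 10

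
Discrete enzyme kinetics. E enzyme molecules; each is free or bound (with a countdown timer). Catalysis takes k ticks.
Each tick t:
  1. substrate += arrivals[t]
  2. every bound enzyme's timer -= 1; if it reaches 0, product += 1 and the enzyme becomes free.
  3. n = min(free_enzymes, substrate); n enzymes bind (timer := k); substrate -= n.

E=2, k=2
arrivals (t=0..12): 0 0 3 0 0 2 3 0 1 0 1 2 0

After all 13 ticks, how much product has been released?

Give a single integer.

Answer: 9

Derivation:
t=0: arr=0 -> substrate=0 bound=0 product=0
t=1: arr=0 -> substrate=0 bound=0 product=0
t=2: arr=3 -> substrate=1 bound=2 product=0
t=3: arr=0 -> substrate=1 bound=2 product=0
t=4: arr=0 -> substrate=0 bound=1 product=2
t=5: arr=2 -> substrate=1 bound=2 product=2
t=6: arr=3 -> substrate=3 bound=2 product=3
t=7: arr=0 -> substrate=2 bound=2 product=4
t=8: arr=1 -> substrate=2 bound=2 product=5
t=9: arr=0 -> substrate=1 bound=2 product=6
t=10: arr=1 -> substrate=1 bound=2 product=7
t=11: arr=2 -> substrate=2 bound=2 product=8
t=12: arr=0 -> substrate=1 bound=2 product=9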